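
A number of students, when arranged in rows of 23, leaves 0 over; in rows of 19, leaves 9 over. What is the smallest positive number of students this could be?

Since 19·17 ≡ 1 (mod 23), take x = 9 + 19·((0−9)·17 mod 23) = 9 + 19·8 = 161.
Check: 161 mod 23 = 0, 161 mod 19 = 9.

161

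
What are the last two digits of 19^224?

Successive squares of 19 mod 100: 19^1≡19, 19^2≡61, 19^4≡21, 19^8≡41, 19^16≡81, 19^32≡61, 19^64≡21, 19^128≡41.
224 = 32 + 64 + 128, so 19^224 ≡ 61·21·41 ≡ 21 (mod 100).

21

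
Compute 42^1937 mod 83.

80

Square-and-reduce mod 83: 42^1≡42, 42^2≡21, 42^4≡26, 42^8≡12, 42^16≡61, 42^32≡69, 42^64≡30, 42^128≡70, 42^256≡3, 42^512≡9, 42^1024≡81.
Since 1937 = 1 + 16 + 128 + 256 + 512 + 1024 in binary, 42^1937 ≡ 42·61·70·3·9·81 ≡ 80 (mod 83).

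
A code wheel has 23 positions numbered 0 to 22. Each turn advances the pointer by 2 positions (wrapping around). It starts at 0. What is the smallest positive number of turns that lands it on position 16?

8

The inverse of 2 mod 23 is 12 (since 2·12 = 24 ≡ 1).
So x ≡ 12·16 = 192 ≡ 8 (mod 23).
Check: 2·8 = 16 = 0·23 + 16.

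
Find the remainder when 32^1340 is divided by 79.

25

By repeated squaring mod 79: 32^1≡32, 32^2≡76, 32^4≡9, 32^8≡2, 32^16≡4, 32^32≡16, 32^64≡19, 32^128≡45, 32^256≡50, 32^512≡51, 32^1024≡73.
Since 1340 = 4 + 8 + 16 + 32 + 256 + 1024 in binary, 32^1340 ≡ 9·2·4·16·50·73 ≡ 25 (mod 79).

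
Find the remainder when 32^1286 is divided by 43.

Square-and-reduce mod 43: 32^1≡32, 32^2≡35, 32^4≡21, 32^8≡11, 32^16≡35, 32^32≡21, 32^64≡11, 32^128≡35, 32^256≡21, 32^512≡11, 32^1024≡35.
Since 1286 = 2 + 4 + 256 + 1024 in binary, 32^1286 ≡ 35·21·21·35 ≡ 16 (mod 43).

16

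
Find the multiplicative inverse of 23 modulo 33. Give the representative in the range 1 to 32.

33 = 1·23 + 10
23 = 2·10 + 3
10 = 3·3 + 1
3 = 3·1 + 0
Back-substituting gives 23·23 ≡ 1 (mod 33).

23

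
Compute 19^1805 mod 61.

Square-and-reduce mod 61: 19^1≡19, 19^2≡56, 19^4≡25, 19^8≡15, 19^16≡42, 19^32≡56, 19^64≡25, 19^128≡15, 19^256≡42, 19^512≡56, 19^1024≡25.
Since 1805 = 1 + 4 + 8 + 256 + 512 + 1024 in binary, 19^1805 ≡ 19·25·15·42·56·25 ≡ 48 (mod 61).

48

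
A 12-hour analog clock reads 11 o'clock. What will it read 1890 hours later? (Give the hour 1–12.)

1890 = 157·12 + 6, so 1890 mod 12 = 6.
11 + 6 → 5 on a 12-hour dial.

5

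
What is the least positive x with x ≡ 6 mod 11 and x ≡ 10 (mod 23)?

171

x ≡ 6 (mod 11) gives x ∈ {6, 17, 28, 39, 50, 61, 72, 83, …}.
The first of these with x mod 23 = 10 is 171.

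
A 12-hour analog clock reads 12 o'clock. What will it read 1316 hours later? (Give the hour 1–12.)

8

1316 mod 12 = 8 (since 109·12 = 1308).
12 + 8 → 8 on a 12-hour dial.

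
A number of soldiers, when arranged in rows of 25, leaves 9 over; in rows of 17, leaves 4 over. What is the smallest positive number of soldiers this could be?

x ≡ 4 (mod 17) gives x ∈ {4, 21, 38, 55, 72, 89, 106, 123, …}.
The first of these with x mod 25 = 9 is 259.

259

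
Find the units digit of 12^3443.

Powers of 2 mod 10 repeat with period 4: 2, 4, 8, 6.
3443 leaves remainder 3 on division by 4, so 12^3443 ends in 8.

8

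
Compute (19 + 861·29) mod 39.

861·29 = 24969.
24969 = 640·39 + 9, so 24969 mod 39 = 9.
(19 + 9) mod 39 = 28.

28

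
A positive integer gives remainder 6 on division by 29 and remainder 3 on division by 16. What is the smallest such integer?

x ≡ 3 (mod 16) gives x ∈ {3, 19, 35}.
The first of these with x mod 29 = 6 is 35.

35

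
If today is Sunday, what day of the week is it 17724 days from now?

17724 = 2532·7 + 0, so 17724 mod 7 = 0.
Sunday + 0 days → Sunday.

Sunday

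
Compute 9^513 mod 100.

By repeated squaring mod 100: 9^1≡9, 9^2≡81, 9^4≡61, 9^8≡21, 9^16≡41, 9^32≡81, 9^64≡61, 9^128≡21, 9^256≡41, 9^512≡81.
Since 513 = 1 + 512 in binary, 9^513 ≡ 9·81 ≡ 29 (mod 100).

29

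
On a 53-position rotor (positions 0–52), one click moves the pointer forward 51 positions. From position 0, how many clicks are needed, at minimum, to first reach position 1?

26

53 = 1·51 + 2
51 = 25·2 + 1
2 = 2·1 + 0
Back-substituting gives 51·26 ≡ 1 (mod 53).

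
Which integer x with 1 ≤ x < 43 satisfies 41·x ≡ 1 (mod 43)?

43 = 1·41 + 2
41 = 20·2 + 1
2 = 2·1 + 0
Back-substituting gives 41·21 ≡ 1 (mod 43).

21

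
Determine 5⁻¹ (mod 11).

9

11 = 2·5 + 1
5 = 5·1 + 0
Back-substituting gives 5·9 ≡ 1 (mod 11).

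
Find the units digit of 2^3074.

4

The units digit of 2^n cycles with period 4: 2, 4, 8, 6, …
3074 mod 4 = 2, so the last digit matches 2^2 = 4.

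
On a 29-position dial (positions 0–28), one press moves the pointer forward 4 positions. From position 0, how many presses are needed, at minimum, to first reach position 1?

22

29 = 7·4 + 1
4 = 4·1 + 0
Back-substituting gives 4·22 ≡ 1 (mod 29).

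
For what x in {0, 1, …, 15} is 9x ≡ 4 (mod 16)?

The inverse of 9 mod 16 is 9 (since 9·9 = 81 ≡ 1).
So x ≡ 9·4 = 36 ≡ 4 (mod 16).

4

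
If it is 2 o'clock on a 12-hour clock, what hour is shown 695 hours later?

1

Dividing 695 by 12 gives quotient 57 and remainder 11.
2 + 11 → 1 on a 12-hour dial.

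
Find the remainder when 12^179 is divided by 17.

11

Square-and-reduce mod 17: 12^1≡12, 12^2≡8, 12^4≡13, 12^8≡16, 12^16≡1, 12^32≡1, 12^64≡1, 12^128≡1.
Since 179 = 1 + 2 + 16 + 32 + 128 in binary, 12^179 ≡ 12·8·1·1·1 ≡ 11 (mod 17).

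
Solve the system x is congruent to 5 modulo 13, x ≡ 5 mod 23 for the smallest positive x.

5

Since 23·4 ≡ 1 (mod 13), take x = 5 + 23·((5−5)·4 mod 13) = 5 + 23·0 = 5.
Check: 5 mod 13 = 5, 5 mod 23 = 5.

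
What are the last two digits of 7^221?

By repeated squaring mod 100: 7^1≡7, 7^2≡49, 7^4≡1, 7^8≡1, 7^16≡1, 7^32≡1, 7^64≡1, 7^128≡1.
Since 221 = 1 + 4 + 8 + 16 + 64 + 128 in binary, 7^221 ≡ 7·1·1·1·1·1 ≡ 7 (mod 100).

07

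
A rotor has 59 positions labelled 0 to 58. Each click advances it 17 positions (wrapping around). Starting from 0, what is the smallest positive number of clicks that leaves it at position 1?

7

17·7 = 119 = 2·59 + 1, so 17⁻¹ ≡ 7 (mod 59).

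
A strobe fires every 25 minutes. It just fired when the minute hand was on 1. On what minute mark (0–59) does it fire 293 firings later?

6

293·25 = 7325.
7325 mod 60 = 5 (since 122·60 = 7320).
(1 + 5) mod 60 = 6.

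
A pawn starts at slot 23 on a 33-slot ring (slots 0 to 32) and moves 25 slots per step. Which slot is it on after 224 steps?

13

224·25 = 5600.
5600 mod 33 = 23 (since 169·33 = 5577).
(23 + 23) mod 33 = 13.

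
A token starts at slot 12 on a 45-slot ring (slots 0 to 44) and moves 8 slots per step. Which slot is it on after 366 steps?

15

366·8 = 2928.
2928 − 65·45 = 3, so 2928 ≡ 3 (mod 45).
(12 + 3) mod 45 = 15.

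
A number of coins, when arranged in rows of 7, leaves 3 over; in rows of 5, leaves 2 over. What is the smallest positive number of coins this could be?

Since 5·3 ≡ 1 (mod 7), take x = 2 + 5·((3−2)·3 mod 7) = 2 + 5·3 = 17.
Check: 17 mod 7 = 3, 17 mod 5 = 2.

17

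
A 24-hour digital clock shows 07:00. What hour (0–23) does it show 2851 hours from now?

2851 − 118·24 = 19, so 2851 ≡ 19 (mod 24).
(7 + 19) mod 24 = 2.

2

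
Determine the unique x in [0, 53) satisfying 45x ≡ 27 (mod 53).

45⁻¹ ≡ 33 (mod 53) because 45·33 = 1485 = 28·53 + 1.
Multiplying both sides by 33: x ≡ 33·27 = 891 ≡ 43 (mod 53).

43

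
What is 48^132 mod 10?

Powers of 8 mod 10 repeat with period 4: 8, 4, 2, 6.
132 leaves remainder 0 on division by 4, so 48^132 ends in 6.

6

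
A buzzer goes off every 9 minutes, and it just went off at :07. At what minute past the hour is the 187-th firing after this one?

10

187·9 = 1683.
Dividing 1683 by 60 gives quotient 28 and remainder 3.
(7 + 3) mod 60 = 10.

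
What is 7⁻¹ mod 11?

8

7·8 = 56 = 5·11 + 1, so 7⁻¹ ≡ 8 (mod 11).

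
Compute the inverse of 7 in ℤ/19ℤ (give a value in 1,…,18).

11

7·11 = 77 = 4·19 + 1, so 7⁻¹ ≡ 11 (mod 19).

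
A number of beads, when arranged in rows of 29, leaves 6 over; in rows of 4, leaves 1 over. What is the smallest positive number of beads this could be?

Since 4·22 ≡ 1 (mod 29), take x = 1 + 4·((6−1)·22 mod 29) = 1 + 4·23 = 93.
Check: 93 mod 29 = 6, 93 mod 4 = 1.

93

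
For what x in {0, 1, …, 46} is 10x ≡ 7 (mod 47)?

43

The inverse of 10 mod 47 is 33 (since 10·33 = 330 ≡ 1).
So x ≡ 33·7 = 231 ≡ 43 (mod 47).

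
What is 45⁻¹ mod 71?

71 = 1·45 + 26
45 = 1·26 + 19
26 = 1·19 + 7
19 = 2·7 + 5
7 = 1·5 + 2
5 = 2·2 + 1
2 = 2·1 + 0
Back-substituting gives 45·30 ≡ 1 (mod 71).

30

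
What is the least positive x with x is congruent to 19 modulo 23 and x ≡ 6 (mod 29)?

Since 29·4 ≡ 1 (mod 23), take x = 6 + 29·((19−6)·4 mod 23) = 6 + 29·6 = 180.
Check: 180 mod 23 = 19, 180 mod 29 = 6.

180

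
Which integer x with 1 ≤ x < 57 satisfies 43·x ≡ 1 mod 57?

57 = 1·43 + 14
43 = 3·14 + 1
14 = 14·1 + 0
Back-substituting gives 43·4 ≡ 1 (mod 57).

4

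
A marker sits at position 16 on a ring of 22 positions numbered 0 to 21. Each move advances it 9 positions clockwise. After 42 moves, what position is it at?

42·9 = 378.
378 mod 22 = 4 (since 17·22 = 374).
(16 + 4) mod 22 = 20.

20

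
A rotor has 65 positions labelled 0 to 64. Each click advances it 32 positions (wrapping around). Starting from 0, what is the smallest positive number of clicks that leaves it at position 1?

65 = 2·32 + 1
32 = 32·1 + 0
Back-substituting gives 32·63 ≡ 1 (mod 65).

63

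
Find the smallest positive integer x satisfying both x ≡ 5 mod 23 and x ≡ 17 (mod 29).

626

Since 29·4 ≡ 1 (mod 23), take x = 17 + 29·((5−17)·4 mod 23) = 17 + 29·21 = 626.
Check: 626 mod 23 = 5, 626 mod 29 = 17.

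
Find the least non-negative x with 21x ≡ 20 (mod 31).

21⁻¹ ≡ 3 (mod 31) because 21·3 = 63 = 2·31 + 1.
So x ≡ 3·20 = 60 ≡ 29 (mod 31).

29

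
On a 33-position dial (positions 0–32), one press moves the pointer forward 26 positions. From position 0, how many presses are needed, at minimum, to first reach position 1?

14

26·14 = 364 = 11·33 + 1, so 26⁻¹ ≡ 14 (mod 33).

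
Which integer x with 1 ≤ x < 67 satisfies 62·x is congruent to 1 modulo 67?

62·40 = 2480 = 37·67 + 1, so 62⁻¹ ≡ 40 (mod 67).

40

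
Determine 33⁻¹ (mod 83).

83 = 2·33 + 17
33 = 1·17 + 16
17 = 1·16 + 1
16 = 16·1 + 0
Back-substituting gives 33·78 ≡ 1 (mod 83).

78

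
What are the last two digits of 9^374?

Square-and-reduce mod 100: 9^1≡9, 9^2≡81, 9^4≡61, 9^8≡21, 9^16≡41, 9^32≡81, 9^64≡61, 9^128≡21, 9^256≡41.
Since 374 = 2 + 4 + 16 + 32 + 64 + 256 in binary, 9^374 ≡ 81·61·41·81·61·41 ≡ 61 (mod 100).

61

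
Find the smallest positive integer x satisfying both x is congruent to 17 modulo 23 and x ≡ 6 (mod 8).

86

Since 8·3 ≡ 1 (mod 23), take x = 6 + 8·((17−6)·3 mod 23) = 6 + 8·10 = 86.
Check: 86 mod 23 = 17, 86 mod 8 = 6.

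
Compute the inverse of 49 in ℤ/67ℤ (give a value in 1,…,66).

26

67 = 1·49 + 18
49 = 2·18 + 13
18 = 1·13 + 5
13 = 2·5 + 3
5 = 1·3 + 2
3 = 1·2 + 1
2 = 2·1 + 0
Back-substituting gives 49·26 ≡ 1 (mod 67).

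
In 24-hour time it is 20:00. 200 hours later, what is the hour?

200 − 8·24 = 8, so 200 ≡ 8 (mod 24).
(20 + 8) mod 24 = 4.

4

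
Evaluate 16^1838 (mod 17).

By repeated squaring mod 17: 16^1≡16, 16^2≡1, 16^4≡1, 16^8≡1, 16^16≡1, 16^32≡1, 16^64≡1, 16^128≡1, 16^256≡1, 16^512≡1, 16^1024≡1.
Since 1838 = 2 + 4 + 8 + 32 + 256 + 512 + 1024 in binary, 16^1838 ≡ 1·1·1·1·1·1·1 ≡ 1 (mod 17).

1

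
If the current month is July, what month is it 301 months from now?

August

301 − 25·12 = 1, so 301 ≡ 1 (mod 12).
July + 1 month → August.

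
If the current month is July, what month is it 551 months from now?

551 − 45·12 = 11, so 551 ≡ 11 (mod 12).
July + 11 months → June.

June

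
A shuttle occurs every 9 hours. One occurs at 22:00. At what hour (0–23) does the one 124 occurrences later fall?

10

124·9 = 1116.
1116 mod 24 = 12 (since 46·24 = 1104).
(22 + 12) mod 24 = 10.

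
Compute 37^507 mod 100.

33

Square-and-reduce mod 100: 37^1≡37, 37^2≡69, 37^4≡61, 37^8≡21, 37^16≡41, 37^32≡81, 37^64≡61, 37^128≡21, 37^256≡41.
Since 507 = 1 + 2 + 8 + 16 + 32 + 64 + 128 + 256 in binary, 37^507 ≡ 37·69·21·41·81·61·21·41 ≡ 33 (mod 100).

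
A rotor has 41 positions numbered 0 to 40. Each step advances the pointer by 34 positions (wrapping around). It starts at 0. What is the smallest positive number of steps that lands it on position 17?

The inverse of 34 mod 41 is 35 (since 34·35 = 1190 ≡ 1).
Multiplying both sides by 35: x ≡ 35·17 = 595 ≡ 21 (mod 41).
Check: 34·21 = 714 = 17·41 + 17.

21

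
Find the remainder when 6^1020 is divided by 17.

Square-and-reduce mod 17: 6^1≡6, 6^2≡2, 6^4≡4, 6^8≡16, 6^16≡1, 6^32≡1, 6^64≡1, 6^128≡1, 6^256≡1, 6^512≡1.
1020 = 4 + 8 + 16 + 32 + 64 + 128 + 256 + 512, so 6^1020 ≡ 4·16·1·1·1·1·1·1 ≡ 13 (mod 17).

13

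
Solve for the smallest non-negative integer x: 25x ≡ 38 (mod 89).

The inverse of 25 mod 89 is 57 (since 25·57 = 1425 ≡ 1).
Multiplying both sides by 57: x ≡ 57·38 = 2166 ≡ 30 (mod 89).
Check: 25·30 = 750 = 8·89 + 38.

30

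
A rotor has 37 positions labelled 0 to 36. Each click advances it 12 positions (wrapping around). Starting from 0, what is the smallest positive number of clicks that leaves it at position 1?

34

12·34 = 408 = 11·37 + 1, so 12⁻¹ ≡ 34 (mod 37).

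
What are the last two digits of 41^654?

Successive squares of 41 mod 100: 41^1≡41, 41^2≡81, 41^4≡61, 41^8≡21, 41^16≡41, 41^32≡81, 41^64≡61, 41^128≡21, 41^256≡41, 41^512≡81.
654 = 2 + 4 + 8 + 128 + 512, so 41^654 ≡ 81·61·21·21·81 ≡ 61 (mod 100).

61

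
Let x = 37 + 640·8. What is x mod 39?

9

640·8 = 5120.
5120 = 131·39 + 11, so 5120 mod 39 = 11.
(37 + 11) mod 39 = 9.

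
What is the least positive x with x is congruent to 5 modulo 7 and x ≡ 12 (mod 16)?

x ≡ 5 (mod 7) gives x ∈ {5, 12}.
The first of these with x mod 16 = 12 is 12.

12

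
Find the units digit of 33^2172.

Powers of 3 mod 10 repeat with period 4: 3, 9, 7, 1.
2172 leaves remainder 0 on division by 4, so 33^2172 ends in 1.

1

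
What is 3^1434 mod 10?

Powers of 3 mod 10 repeat with period 4: 3, 9, 7, 1.
1434 leaves remainder 2 on division by 4, so 3^1434 ends in 9.

9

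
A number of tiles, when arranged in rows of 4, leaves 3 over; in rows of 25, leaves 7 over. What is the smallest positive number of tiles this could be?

Since 25·1 ≡ 1 (mod 4), take x = 7 + 25·((3−7)·1 mod 4) = 7 + 25·0 = 7.
Check: 7 mod 4 = 3, 7 mod 25 = 7.

7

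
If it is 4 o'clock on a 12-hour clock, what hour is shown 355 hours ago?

9

355 = 29·12 + 7, so 355 mod 12 = 7.
4 − 7 → 9 on a 12-hour dial.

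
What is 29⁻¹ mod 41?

17

29·17 = 493 = 12·41 + 1, so 29⁻¹ ≡ 17 (mod 41).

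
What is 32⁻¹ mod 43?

32·39 = 1248 = 29·43 + 1, so 32⁻¹ ≡ 39 (mod 43).

39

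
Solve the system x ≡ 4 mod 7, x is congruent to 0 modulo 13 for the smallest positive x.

39

x ≡ 4 (mod 7) gives x ∈ {4, 11, 18, 25, 32, 39}.
The first of these with x mod 13 = 0 is 39.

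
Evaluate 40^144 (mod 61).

Successive squares of 40 mod 61: 40^1≡40, 40^2≡14, 40^4≡13, 40^8≡47, 40^16≡13, 40^32≡47, 40^64≡13, 40^128≡47.
Since 144 = 16 + 128 in binary, 40^144 ≡ 13·47 ≡ 1 (mod 61).

1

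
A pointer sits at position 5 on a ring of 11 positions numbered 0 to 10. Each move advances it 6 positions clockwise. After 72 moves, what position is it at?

72·6 = 432.
Dividing 432 by 11 gives quotient 39 and remainder 3.
(5 + 3) mod 11 = 8.

8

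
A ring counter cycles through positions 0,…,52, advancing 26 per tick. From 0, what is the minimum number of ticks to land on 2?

26⁻¹ ≡ 51 (mod 53) because 26·51 = 1326 = 25·53 + 1.
So x ≡ 51·2 = 102 ≡ 49 (mod 53).
Check: 26·49 = 1274 = 24·53 + 2.

49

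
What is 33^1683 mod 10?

7

Powers of 3 mod 10 repeat with period 4: 3, 9, 7, 1.
1683 leaves remainder 3 on division by 4, so 33^1683 ends in 7.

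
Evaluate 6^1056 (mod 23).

By repeated squaring mod 23: 6^1≡6, 6^2≡13, 6^4≡8, 6^8≡18, 6^16≡2, 6^32≡4, 6^64≡16, 6^128≡3, 6^256≡9, 6^512≡12, 6^1024≡6.
Since 1056 = 32 + 1024 in binary, 6^1056 ≡ 4·6 ≡ 1 (mod 23).

1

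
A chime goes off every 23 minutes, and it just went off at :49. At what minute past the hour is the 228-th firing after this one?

13

228·23 = 5244.
5244 − 87·60 = 24, so 5244 ≡ 24 (mod 60).
(49 + 24) mod 60 = 13.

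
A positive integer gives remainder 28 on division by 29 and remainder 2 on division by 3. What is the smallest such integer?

86

x ≡ 2 (mod 3) gives x ∈ {2, 5, 8, 11, 14, 17, 20, 23, …}.
The first of these with x mod 29 = 28 is 86.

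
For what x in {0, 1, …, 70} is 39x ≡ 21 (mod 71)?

6

39⁻¹ ≡ 51 (mod 71) because 39·51 = 1989 = 28·71 + 1.
So x ≡ 51·21 = 1071 ≡ 6 (mod 71).
Check: 39·6 = 234 = 3·71 + 21.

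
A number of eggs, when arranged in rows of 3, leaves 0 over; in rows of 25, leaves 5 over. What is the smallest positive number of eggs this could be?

30

Since 25·1 ≡ 1 (mod 3), take x = 5 + 25·((0−5)·1 mod 3) = 5 + 25·1 = 30.
Check: 30 mod 3 = 0, 30 mod 25 = 5.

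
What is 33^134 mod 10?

9

Last digits of 3^n: 3, 9, 7, 1 (period 4).
134 mod 4 = 2, so the last digit matches 3^2 = 9.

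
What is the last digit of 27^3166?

Powers of 7 mod 10 repeat with period 4: 7, 9, 3, 1.
3166 leaves remainder 2 on division by 4, so 27^3166 ends in 9.

9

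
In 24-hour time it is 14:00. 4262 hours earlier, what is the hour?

4262 = 177·24 + 14, so 4262 mod 24 = 14.
(14 − 14) mod 24 = 0.

0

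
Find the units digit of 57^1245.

7

Powers of 7 mod 10 repeat with period 4: 7, 9, 3, 1.
1245 leaves remainder 1 on division by 4, so 57^1245 ends in 7.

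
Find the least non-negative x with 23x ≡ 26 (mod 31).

20

23⁻¹ ≡ 27 (mod 31) because 23·27 = 621 = 20·31 + 1.
Multiplying both sides by 27: x ≡ 27·26 = 702 ≡ 20 (mod 31).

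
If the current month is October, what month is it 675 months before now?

July

675 − 56·12 = 3, so 675 ≡ 3 (mod 12).
October − 3 months → July.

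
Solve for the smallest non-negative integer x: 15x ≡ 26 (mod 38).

22

The inverse of 15 mod 38 is 33 (since 15·33 = 495 ≡ 1).
So x ≡ 33·26 = 858 ≡ 22 (mod 38).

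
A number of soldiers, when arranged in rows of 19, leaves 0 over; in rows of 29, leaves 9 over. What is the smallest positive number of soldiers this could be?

Since 29·2 ≡ 1 (mod 19), take x = 9 + 29·((0−9)·2 mod 19) = 9 + 29·1 = 38.
Check: 38 mod 19 = 0, 38 mod 29 = 9.

38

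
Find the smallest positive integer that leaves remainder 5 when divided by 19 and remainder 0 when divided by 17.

119

x ≡ 0 (mod 17) gives x ∈ {0, 17, 34, 51, 68, 85, 102, 119}.
The first of these with x mod 19 = 5 is 119.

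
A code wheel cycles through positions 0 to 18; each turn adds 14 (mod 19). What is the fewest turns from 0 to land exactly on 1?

14·15 = 210 = 11·19 + 1, so 14⁻¹ ≡ 15 (mod 19).

15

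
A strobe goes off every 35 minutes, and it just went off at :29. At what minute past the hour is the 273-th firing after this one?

44

273·35 = 9555.
9555 mod 60 = 15 (since 159·60 = 9540).
(29 + 15) mod 60 = 44.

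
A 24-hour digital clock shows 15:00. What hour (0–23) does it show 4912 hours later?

4912 = 204·24 + 16, so 4912 mod 24 = 16.
(15 + 16) mod 24 = 7.

7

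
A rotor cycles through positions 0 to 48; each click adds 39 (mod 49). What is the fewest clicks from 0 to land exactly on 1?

44

39·44 = 1716 = 35·49 + 1, so 39⁻¹ ≡ 44 (mod 49).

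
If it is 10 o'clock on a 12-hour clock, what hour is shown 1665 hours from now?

7

1665 − 138·12 = 9, so 1665 ≡ 9 (mod 12).
10 + 9 → 7 on a 12-hour dial.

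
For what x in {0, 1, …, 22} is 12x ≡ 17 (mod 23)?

The inverse of 12 mod 23 is 2 (since 12·2 = 24 ≡ 1).
So x ≡ 2·17 = 34 ≡ 11 (mod 23).
Check: 12·11 = 132 = 5·23 + 17.

11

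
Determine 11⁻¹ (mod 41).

11·15 = 165 = 4·41 + 1, so 11⁻¹ ≡ 15 (mod 41).

15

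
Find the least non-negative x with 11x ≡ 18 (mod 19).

12

11⁻¹ ≡ 7 (mod 19) because 11·7 = 77 = 4·19 + 1.
So x ≡ 7·18 = 126 ≡ 12 (mod 19).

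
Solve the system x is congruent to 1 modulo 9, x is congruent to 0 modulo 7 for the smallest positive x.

Since 7·4 ≡ 1 (mod 9), take x = 0 + 7·((1−0)·4 mod 9) = 0 + 7·4 = 28.
Check: 28 mod 9 = 1, 28 mod 7 = 0.

28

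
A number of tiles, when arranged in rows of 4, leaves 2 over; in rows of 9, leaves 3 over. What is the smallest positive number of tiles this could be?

Since 9·1 ≡ 1 (mod 4), take x = 3 + 9·((2−3)·1 mod 4) = 3 + 9·3 = 30.
Check: 30 mod 4 = 2, 30 mod 9 = 3.

30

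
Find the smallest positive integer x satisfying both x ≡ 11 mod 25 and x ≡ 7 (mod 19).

x ≡ 7 (mod 19) gives x ∈ {7, 26, 45, 64, 83, 102, 121, 140, …}.
The first of these with x mod 25 = 11 is 311.

311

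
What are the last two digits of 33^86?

Square-and-reduce mod 100: 33^1≡33, 33^2≡89, 33^4≡21, 33^8≡41, 33^16≡81, 33^32≡61, 33^64≡21.
Since 86 = 2 + 4 + 16 + 64 in binary, 33^86 ≡ 89·21·81·21 ≡ 69 (mod 100).

69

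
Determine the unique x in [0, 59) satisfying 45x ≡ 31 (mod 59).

2

The inverse of 45 mod 59 is 21 (since 45·21 = 945 ≡ 1).
So x ≡ 21·31 = 651 ≡ 2 (mod 59).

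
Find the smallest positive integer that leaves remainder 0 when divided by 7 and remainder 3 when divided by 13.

x ≡ 0 (mod 7) gives x ∈ {0, 7, 14, 21, 28, 35, 42}.
The first of these with x mod 13 = 3 is 42.

42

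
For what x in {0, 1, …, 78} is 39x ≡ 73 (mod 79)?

The inverse of 39 mod 79 is 77 (since 39·77 = 3003 ≡ 1).
So x ≡ 77·73 = 5621 ≡ 12 (mod 79).

12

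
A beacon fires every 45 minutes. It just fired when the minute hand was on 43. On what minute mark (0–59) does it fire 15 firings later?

15·45 = 675.
Dividing 675 by 60 gives quotient 11 and remainder 15.
(43 + 15) mod 60 = 58.

58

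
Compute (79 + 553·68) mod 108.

99

553·68 = 37604.
37604 = 348·108 + 20, so 37604 mod 108 = 20.
(79 + 20) mod 108 = 99.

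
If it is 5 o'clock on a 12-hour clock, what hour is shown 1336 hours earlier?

1

1336 mod 12 = 4 (since 111·12 = 1332).
5 − 4 → 1 on a 12-hour dial.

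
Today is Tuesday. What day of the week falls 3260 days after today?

3260 − 465·7 = 5, so 3260 ≡ 5 (mod 7).
Tuesday + 5 days → Sunday.

Sunday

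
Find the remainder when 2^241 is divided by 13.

2

By repeated squaring mod 13: 2^1≡2, 2^2≡4, 2^4≡3, 2^8≡9, 2^16≡3, 2^32≡9, 2^64≡3, 2^128≡9.
Since 241 = 1 + 16 + 32 + 64 + 128 in binary, 2^241 ≡ 2·3·9·3·9 ≡ 2 (mod 13).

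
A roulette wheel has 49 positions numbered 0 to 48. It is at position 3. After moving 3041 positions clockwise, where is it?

6

3041 mod 49 = 3 (since 62·49 = 3038).
(3 + 3) mod 49 = 6.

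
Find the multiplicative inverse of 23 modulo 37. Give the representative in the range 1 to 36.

37 = 1·23 + 14
23 = 1·14 + 9
14 = 1·9 + 5
9 = 1·5 + 4
5 = 1·4 + 1
4 = 4·1 + 0
Back-substituting gives 23·29 ≡ 1 (mod 37).

29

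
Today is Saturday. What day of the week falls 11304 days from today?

Dividing 11304 by 7 gives quotient 1614 and remainder 6.
Saturday + 6 days → Friday.

Friday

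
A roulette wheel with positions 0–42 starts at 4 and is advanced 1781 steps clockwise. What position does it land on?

22

1781 mod 43 = 18 (since 41·43 = 1763).
(4 + 18) mod 43 = 22.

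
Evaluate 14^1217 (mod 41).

Square-and-reduce mod 41: 14^1≡14, 14^2≡32, 14^4≡40, 14^8≡1, 14^16≡1, 14^32≡1, 14^64≡1, 14^128≡1, 14^256≡1, 14^512≡1, 14^1024≡1.
1217 = 1 + 64 + 128 + 1024, so 14^1217 ≡ 14·1·1·1 ≡ 14 (mod 41).

14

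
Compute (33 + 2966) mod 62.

2966 mod 62 = 52 (since 47·62 = 2914).
(33 + 52) mod 62 = 23.

23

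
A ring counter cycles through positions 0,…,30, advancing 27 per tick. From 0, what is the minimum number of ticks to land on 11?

The inverse of 27 mod 31 is 23 (since 27·23 = 621 ≡ 1).
Multiplying both sides by 23: x ≡ 23·11 = 253 ≡ 5 (mod 31).

5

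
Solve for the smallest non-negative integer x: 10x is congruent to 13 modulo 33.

10⁻¹ ≡ 10 (mod 33) because 10·10 = 100 = 3·33 + 1.
Multiplying both sides by 10: x ≡ 10·13 = 130 ≡ 31 (mod 33).

31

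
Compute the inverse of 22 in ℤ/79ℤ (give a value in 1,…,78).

18

22·18 = 396 = 5·79 + 1, so 22⁻¹ ≡ 18 (mod 79).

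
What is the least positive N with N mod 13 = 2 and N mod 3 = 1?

x ≡ 1 (mod 3) gives x ∈ {1, 4, 7, 10, 13, 16, 19, 22, …}.
The first of these with x mod 13 = 2 is 28.

28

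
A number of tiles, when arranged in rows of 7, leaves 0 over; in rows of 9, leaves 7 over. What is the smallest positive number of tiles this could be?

Since 9·4 ≡ 1 (mod 7), take x = 7 + 9·((0−7)·4 mod 7) = 7 + 9·0 = 7.
Check: 7 mod 7 = 0, 7 mod 9 = 7.

7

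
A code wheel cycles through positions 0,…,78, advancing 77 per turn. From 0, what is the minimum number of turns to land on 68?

77⁻¹ ≡ 39 (mod 79) because 77·39 = 3003 = 38·79 + 1.
So x ≡ 39·68 = 2652 ≡ 45 (mod 79).

45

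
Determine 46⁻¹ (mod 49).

49 = 1·46 + 3
46 = 15·3 + 1
3 = 3·1 + 0
Back-substituting gives 46·16 ≡ 1 (mod 49).

16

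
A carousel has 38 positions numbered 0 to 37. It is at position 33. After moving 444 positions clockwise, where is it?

444 = 11·38 + 26, so 444 mod 38 = 26.
(33 + 26) mod 38 = 21.

21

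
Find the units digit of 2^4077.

Powers of 2 mod 10 repeat with period 4: 2, 4, 8, 6.
4077 mod 4 = 1, so the last digit matches 2^1 = 2.

2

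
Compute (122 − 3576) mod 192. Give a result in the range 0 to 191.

3576 − 18·192 = 120, so 3576 ≡ 120 (mod 192).
(122 − 120) mod 192 = 2.

2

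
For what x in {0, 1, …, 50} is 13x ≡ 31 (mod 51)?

13⁻¹ ≡ 4 (mod 51) because 13·4 = 52 = 1·51 + 1.
So x ≡ 4·31 = 124 ≡ 22 (mod 51).
Check: 13·22 = 286 = 5·51 + 31.

22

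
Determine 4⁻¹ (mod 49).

4·37 = 148 = 3·49 + 1, so 4⁻¹ ≡ 37 (mod 49).

37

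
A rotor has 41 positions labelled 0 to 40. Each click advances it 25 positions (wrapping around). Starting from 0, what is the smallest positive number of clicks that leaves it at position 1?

23

25·23 = 575 = 14·41 + 1, so 25⁻¹ ≡ 23 (mod 41).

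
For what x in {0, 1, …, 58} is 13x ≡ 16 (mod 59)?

33

13⁻¹ ≡ 50 (mod 59) because 13·50 = 650 = 11·59 + 1.
So x ≡ 50·16 = 800 ≡ 33 (mod 59).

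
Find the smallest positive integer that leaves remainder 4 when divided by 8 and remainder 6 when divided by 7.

20

Since 7·7 ≡ 1 (mod 8), take x = 6 + 7·((4−6)·7 mod 8) = 6 + 7·2 = 20.
Check: 20 mod 8 = 4, 20 mod 7 = 6.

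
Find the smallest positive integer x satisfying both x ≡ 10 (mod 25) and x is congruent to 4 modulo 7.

60

Since 7·18 ≡ 1 (mod 25), take x = 4 + 7·((10−4)·18 mod 25) = 4 + 7·8 = 60.
Check: 60 mod 25 = 10, 60 mod 7 = 4.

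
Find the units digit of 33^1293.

Powers of 3 mod 10 repeat with period 4: 3, 9, 7, 1.
1293 mod 4 = 1, so the last digit matches 3^1 = 3.

3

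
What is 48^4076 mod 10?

Last digits of 8^n: 8, 4, 2, 6 (period 4).
4076 mod 4 = 0, so the last digit matches 8^4 = 6.

6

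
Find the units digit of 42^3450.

4

Powers of 2 mod 10 repeat with period 4: 2, 4, 8, 6.
3450 mod 4 = 2, so the last digit matches 2^2 = 4.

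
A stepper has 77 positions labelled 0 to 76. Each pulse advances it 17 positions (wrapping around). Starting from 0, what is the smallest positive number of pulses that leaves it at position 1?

68

77 = 4·17 + 9
17 = 1·9 + 8
9 = 1·8 + 1
8 = 8·1 + 0
Back-substituting gives 17·68 ≡ 1 (mod 77).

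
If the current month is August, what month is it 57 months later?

Dividing 57 by 12 gives quotient 4 and remainder 9.
August + 9 months → May.

May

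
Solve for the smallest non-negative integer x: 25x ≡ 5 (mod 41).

The inverse of 25 mod 41 is 23 (since 25·23 = 575 ≡ 1).
Multiplying both sides by 23: x ≡ 23·5 = 115 ≡ 33 (mod 41).

33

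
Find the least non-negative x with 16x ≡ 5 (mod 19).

11

The inverse of 16 mod 19 is 6 (since 16·6 = 96 ≡ 1).
So x ≡ 6·5 = 30 ≡ 11 (mod 19).
Check: 16·11 = 176 = 9·19 + 5.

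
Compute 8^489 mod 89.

16

Square-and-reduce mod 89: 8^1≡8, 8^2≡64, 8^4≡2, 8^8≡4, 8^16≡16, 8^32≡78, 8^64≡32, 8^128≡45, 8^256≡67.
Since 489 = 1 + 8 + 32 + 64 + 128 + 256 in binary, 8^489 ≡ 8·4·78·32·45·67 ≡ 16 (mod 89).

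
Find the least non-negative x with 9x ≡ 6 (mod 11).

9⁻¹ ≡ 5 (mod 11) because 9·5 = 45 = 4·11 + 1.
So x ≡ 5·6 = 30 ≡ 8 (mod 11).
Check: 9·8 = 72 = 6·11 + 6.

8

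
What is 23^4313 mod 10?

Last digits of 3^n: 3, 9, 7, 1 (period 4).
4313 leaves remainder 1 on division by 4, so 23^4313 ends in 3.

3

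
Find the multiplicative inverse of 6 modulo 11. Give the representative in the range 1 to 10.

2

6·2 = 12 = 1·11 + 1, so 6⁻¹ ≡ 2 (mod 11).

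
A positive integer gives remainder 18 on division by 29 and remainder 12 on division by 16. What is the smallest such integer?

x ≡ 12 (mod 16) gives x ∈ {12, 28, 44, 60, 76}.
The first of these with x mod 29 = 18 is 76.

76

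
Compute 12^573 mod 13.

12

Square-and-reduce mod 13: 12^1≡12, 12^2≡1, 12^4≡1, 12^8≡1, 12^16≡1, 12^32≡1, 12^64≡1, 12^128≡1, 12^256≡1, 12^512≡1.
573 = 1 + 4 + 8 + 16 + 32 + 512, so 12^573 ≡ 12·1·1·1·1·1 ≡ 12 (mod 13).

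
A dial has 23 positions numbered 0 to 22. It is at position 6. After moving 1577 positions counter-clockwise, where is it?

1577 = 68·23 + 13, so 1577 mod 23 = 13.
(6 − 13) mod 23 = 16.

16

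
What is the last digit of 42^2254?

The units digit of 42^n cycles with period 4: 2, 4, 8, 6, …
2254 leaves remainder 2 on division by 4, so 42^2254 ends in 4.

4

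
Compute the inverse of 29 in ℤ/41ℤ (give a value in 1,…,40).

17

41 = 1·29 + 12
29 = 2·12 + 5
12 = 2·5 + 2
5 = 2·2 + 1
2 = 2·1 + 0
Back-substituting gives 29·17 ≡ 1 (mod 41).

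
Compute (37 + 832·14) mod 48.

21

832·14 = 11648.
Dividing 11648 by 48 gives quotient 242 and remainder 32.
(37 + 32) mod 48 = 21.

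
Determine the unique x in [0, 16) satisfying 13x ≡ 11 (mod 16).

13⁻¹ ≡ 5 (mod 16) because 13·5 = 65 = 4·16 + 1.
Multiplying both sides by 5: x ≡ 5·11 = 55 ≡ 7 (mod 16).

7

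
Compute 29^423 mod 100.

89

Successive squares of 29 mod 100: 29^1≡29, 29^2≡41, 29^4≡81, 29^8≡61, 29^16≡21, 29^32≡41, 29^64≡81, 29^128≡61, 29^256≡21.
423 = 1 + 2 + 4 + 32 + 128 + 256, so 29^423 ≡ 29·41·81·41·61·21 ≡ 89 (mod 100).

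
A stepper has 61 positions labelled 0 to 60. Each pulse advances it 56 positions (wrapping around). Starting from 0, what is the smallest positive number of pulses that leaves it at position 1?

12

56·12 = 672 = 11·61 + 1, so 56⁻¹ ≡ 12 (mod 61).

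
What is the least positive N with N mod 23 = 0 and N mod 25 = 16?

x ≡ 0 (mod 23) gives x ∈ {0, 23, 46, 69, 92, 115, 138, 161, …}.
The first of these with x mod 25 = 16 is 391.

391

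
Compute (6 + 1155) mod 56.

41

1155 mod 56 = 35 (since 20·56 = 1120).
(6 + 35) mod 56 = 41.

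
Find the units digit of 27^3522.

9

Powers of 7 mod 10 repeat with period 4: 7, 9, 3, 1.
3522 mod 4 = 2, so the last digit matches 7^2 = 9.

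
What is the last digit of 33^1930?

9

Last digits of 3^n: 3, 9, 7, 1 (period 4).
1930 leaves remainder 2 on division by 4, so 33^1930 ends in 9.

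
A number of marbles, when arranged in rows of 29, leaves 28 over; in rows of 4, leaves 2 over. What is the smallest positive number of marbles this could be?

86

x ≡ 2 (mod 4) gives x ∈ {2, 6, 10, 14, 18, 22, 26, 30, …}.
The first of these with x mod 29 = 28 is 86.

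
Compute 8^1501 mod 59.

39

By repeated squaring mod 59: 8^1≡8, 8^2≡5, 8^4≡25, 8^8≡35, 8^16≡45, 8^32≡19, 8^64≡7, 8^128≡49, 8^256≡41, 8^512≡29, 8^1024≡15.
Since 1501 = 1 + 4 + 8 + 16 + 64 + 128 + 256 + 1024 in binary, 8^1501 ≡ 8·25·35·45·7·49·41·15 ≡ 39 (mod 59).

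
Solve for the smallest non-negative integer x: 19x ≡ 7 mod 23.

4

19⁻¹ ≡ 17 (mod 23) because 19·17 = 323 = 14·23 + 1.
So x ≡ 17·7 = 119 ≡ 4 (mod 23).
Check: 19·4 = 76 = 3·23 + 7.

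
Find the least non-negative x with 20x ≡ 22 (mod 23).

8

20⁻¹ ≡ 15 (mod 23) because 20·15 = 300 = 13·23 + 1.
So x ≡ 15·22 = 330 ≡ 8 (mod 23).
Check: 20·8 = 160 = 6·23 + 22.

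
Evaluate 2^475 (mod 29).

15

Square-and-reduce mod 29: 2^1≡2, 2^2≡4, 2^4≡16, 2^8≡24, 2^16≡25, 2^32≡16, 2^64≡24, 2^128≡25, 2^256≡16.
475 = 1 + 2 + 8 + 16 + 64 + 128 + 256, so 2^475 ≡ 2·4·24·25·24·25·16 ≡ 15 (mod 29).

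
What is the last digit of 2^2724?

6

Powers of 2 mod 10 repeat with period 4: 2, 4, 8, 6.
2724 leaves remainder 0 on division by 4, so 2^2724 ends in 6.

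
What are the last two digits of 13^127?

17

Square-and-reduce mod 100: 13^1≡13, 13^2≡69, 13^4≡61, 13^8≡21, 13^16≡41, 13^32≡81, 13^64≡61.
Since 127 = 1 + 2 + 4 + 8 + 16 + 32 + 64 in binary, 13^127 ≡ 13·69·61·21·41·81·61 ≡ 17 (mod 100).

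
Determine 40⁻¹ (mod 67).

62

67 = 1·40 + 27
40 = 1·27 + 13
27 = 2·13 + 1
13 = 13·1 + 0
Back-substituting gives 40·62 ≡ 1 (mod 67).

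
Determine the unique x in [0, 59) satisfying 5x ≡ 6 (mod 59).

5⁻¹ ≡ 12 (mod 59) because 5·12 = 60 = 1·59 + 1.
Multiplying both sides by 12: x ≡ 12·6 = 72 ≡ 13 (mod 59).
Check: 5·13 = 65 = 1·59 + 6.

13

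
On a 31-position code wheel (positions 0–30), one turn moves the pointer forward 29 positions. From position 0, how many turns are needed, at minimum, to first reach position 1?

29·15 = 435 = 14·31 + 1, so 29⁻¹ ≡ 15 (mod 31).

15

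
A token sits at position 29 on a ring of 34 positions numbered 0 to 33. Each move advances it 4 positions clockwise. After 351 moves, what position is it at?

351·4 = 1404.
1404 = 41·34 + 10, so 1404 mod 34 = 10.
(29 + 10) mod 34 = 5.

5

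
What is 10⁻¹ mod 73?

10·22 = 220 = 3·73 + 1, so 10⁻¹ ≡ 22 (mod 73).

22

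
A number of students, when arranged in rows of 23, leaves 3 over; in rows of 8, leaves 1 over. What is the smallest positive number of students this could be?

Since 8·3 ≡ 1 (mod 23), take x = 1 + 8·((3−1)·3 mod 23) = 1 + 8·6 = 49.
Check: 49 mod 23 = 3, 49 mod 8 = 1.

49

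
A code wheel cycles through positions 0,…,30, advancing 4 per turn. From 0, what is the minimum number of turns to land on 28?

4⁻¹ ≡ 8 (mod 31) because 4·8 = 32 = 1·31 + 1.
So x ≡ 8·28 = 224 ≡ 7 (mod 31).

7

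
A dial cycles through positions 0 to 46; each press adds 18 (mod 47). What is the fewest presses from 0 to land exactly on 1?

34

18·34 = 612 = 13·47 + 1, so 18⁻¹ ≡ 34 (mod 47).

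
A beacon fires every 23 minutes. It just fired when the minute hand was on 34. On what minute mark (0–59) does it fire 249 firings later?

1

249·23 = 5727.
5727 − 95·60 = 27, so 5727 ≡ 27 (mod 60).
(34 + 27) mod 60 = 1.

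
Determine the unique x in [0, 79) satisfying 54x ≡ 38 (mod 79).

68

The inverse of 54 mod 79 is 60 (since 54·60 = 3240 ≡ 1).
So x ≡ 60·38 = 2280 ≡ 68 (mod 79).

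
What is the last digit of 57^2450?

9

The units digit of 57^n cycles with period 4: 7, 9, 3, 1, …
2450 mod 4 = 2, so the last digit matches 7^2 = 9.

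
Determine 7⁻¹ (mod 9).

4

9 = 1·7 + 2
7 = 3·2 + 1
2 = 2·1 + 0
Back-substituting gives 7·4 ≡ 1 (mod 9).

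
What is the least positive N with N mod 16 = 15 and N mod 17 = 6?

Since 17·1 ≡ 1 (mod 16), take x = 6 + 17·((15−6)·1 mod 16) = 6 + 17·9 = 159.
Check: 159 mod 16 = 15, 159 mod 17 = 6.

159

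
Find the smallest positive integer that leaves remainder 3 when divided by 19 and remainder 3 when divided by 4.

3

Since 4·5 ≡ 1 (mod 19), take x = 3 + 4·((3−3)·5 mod 19) = 3 + 4·0 = 3.
Check: 3 mod 19 = 3, 3 mod 4 = 3.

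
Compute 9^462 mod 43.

1

Square-and-reduce mod 43: 9^1≡9, 9^2≡38, 9^4≡25, 9^8≡23, 9^16≡13, 9^32≡40, 9^64≡9, 9^128≡38, 9^256≡25.
462 = 2 + 4 + 8 + 64 + 128 + 256, so 9^462 ≡ 38·25·23·9·38·25 ≡ 1 (mod 43).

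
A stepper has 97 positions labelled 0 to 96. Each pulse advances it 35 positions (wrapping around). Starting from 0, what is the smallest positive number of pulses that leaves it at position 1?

61

35·61 = 2135 = 22·97 + 1, so 35⁻¹ ≡ 61 (mod 97).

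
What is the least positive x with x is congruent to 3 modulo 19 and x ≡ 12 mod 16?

Since 16·6 ≡ 1 (mod 19), take x = 12 + 16·((3−12)·6 mod 19) = 12 + 16·3 = 60.
Check: 60 mod 19 = 3, 60 mod 16 = 12.

60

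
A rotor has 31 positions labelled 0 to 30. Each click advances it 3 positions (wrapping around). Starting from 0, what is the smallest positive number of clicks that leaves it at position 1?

21

3·21 = 63 = 2·31 + 1, so 3⁻¹ ≡ 21 (mod 31).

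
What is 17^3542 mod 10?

Last digits of 7^n: 7, 9, 3, 1 (period 4).
3542 leaves remainder 2 on division by 4, so 17^3542 ends in 9.

9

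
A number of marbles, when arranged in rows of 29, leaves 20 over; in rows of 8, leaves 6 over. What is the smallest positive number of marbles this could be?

78

x ≡ 6 (mod 8) gives x ∈ {6, 14, 22, 30, 38, 46, 54, 62, …}.
The first of these with x mod 29 = 20 is 78.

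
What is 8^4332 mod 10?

Last digits of 8^n: 8, 4, 2, 6 (period 4).
4332 mod 4 = 0, so the last digit matches 8^4 = 6.

6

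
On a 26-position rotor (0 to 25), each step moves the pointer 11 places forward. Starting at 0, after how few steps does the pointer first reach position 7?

3

The inverse of 11 mod 26 is 19 (since 11·19 = 209 ≡ 1).
So x ≡ 19·7 = 133 ≡ 3 (mod 26).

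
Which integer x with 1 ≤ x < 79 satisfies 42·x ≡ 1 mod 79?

32

79 = 1·42 + 37
42 = 1·37 + 5
37 = 7·5 + 2
5 = 2·2 + 1
2 = 2·1 + 0
Back-substituting gives 42·32 ≡ 1 (mod 79).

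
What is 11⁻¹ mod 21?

2

21 = 1·11 + 10
11 = 1·10 + 1
10 = 10·1 + 0
Back-substituting gives 11·2 ≡ 1 (mod 21).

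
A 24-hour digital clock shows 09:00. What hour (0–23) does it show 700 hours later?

13

700 = 29·24 + 4, so 700 mod 24 = 4.
(9 + 4) mod 24 = 13.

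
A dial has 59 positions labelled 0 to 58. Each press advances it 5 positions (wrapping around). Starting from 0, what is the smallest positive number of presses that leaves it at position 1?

59 = 11·5 + 4
5 = 1·4 + 1
4 = 4·1 + 0
Back-substituting gives 5·12 ≡ 1 (mod 59).

12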